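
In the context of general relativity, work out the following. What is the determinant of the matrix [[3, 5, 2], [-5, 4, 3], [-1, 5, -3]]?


Expanding along the first row, det(A) = a11*M_11 - a12*M_12 + a13*M_13, where M_1j is the (1,j) minor.
Minor M_11 = 4*-3 - 3*5 = -27
Minor M_12 = -5*-3 - 3*-1 = 18
Minor M_13 = -5*5 - 4*-1 = -21
det = 3*(-27) - 5*(18) + 2*(-21)
    = -81 - 90 + -42
    = -213

-213


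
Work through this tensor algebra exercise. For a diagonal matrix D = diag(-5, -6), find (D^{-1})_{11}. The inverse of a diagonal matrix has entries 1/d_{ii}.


For a diagonal matrix, the inverse has entries (D^{-1})_{ii} = 1/d_{ii}.
The diagonal entries are: d_{11} = -5, d_{22} = -6
We need (D^{-1})_{11} = 1/d_{11} = 1/-5 = -1/5

-1/5


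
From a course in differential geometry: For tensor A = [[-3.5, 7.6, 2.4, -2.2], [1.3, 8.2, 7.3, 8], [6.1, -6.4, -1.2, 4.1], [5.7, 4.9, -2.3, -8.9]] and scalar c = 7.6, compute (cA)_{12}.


Scalar multiplication: (cA)_{ij} = c * A_{ij}.
c = 7.6
A_{12} = 7.6
(cA)_{12} = 7.6 * 7.6 = 57.76

57.76


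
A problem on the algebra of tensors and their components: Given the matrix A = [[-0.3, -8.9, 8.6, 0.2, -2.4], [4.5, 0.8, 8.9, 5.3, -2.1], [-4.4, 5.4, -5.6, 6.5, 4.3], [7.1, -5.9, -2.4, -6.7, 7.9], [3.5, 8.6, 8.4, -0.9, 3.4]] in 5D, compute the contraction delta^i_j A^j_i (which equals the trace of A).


The contraction (trace) of a rank-2 tensor is the sum of its diagonal elements.
Diagonal entries: A[1,1] = -0.3, A[2,2] = 0.8, A[3,3] = -5.6, A[4,4] = -6.7, A[5,5] = 3.4
Tr(A) = -0.3 + 0.8 + -5.6 + -6.7 + 3.4 = -8.4

-8.4


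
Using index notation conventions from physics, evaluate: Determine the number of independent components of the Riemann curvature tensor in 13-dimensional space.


The Riemann tensor in d dimensions has d^2(d^2 - 1)/12 independent components.
d = 13, so d^2 = 169
d^2 - 1 = 168
d^2(d^2 - 1) = 169 * 168 = 28392
Divide by 12: 28392 / 12 = 2366

2366


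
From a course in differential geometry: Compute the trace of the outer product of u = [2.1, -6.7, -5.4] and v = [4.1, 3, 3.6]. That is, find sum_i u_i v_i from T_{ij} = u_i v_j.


The outer product gives T_{ij} = u_i v_j.
The trace (contraction) is Tr(T) = sum_i T_{ii} = sum_i u_i v_i.
Diagonal entries:
T_{11} = u_1 * v_1 = 2.1 * 4.1 = 8.61
T_{22} = u_2 * v_2 = -6.7 * 3 = -20.1
T_{33} = u_3 * v_3 = -5.4 * 3.6 = -19.44
Tr(T) = 8.61 + -20.1 + -19.44 = -30.93

-30.93


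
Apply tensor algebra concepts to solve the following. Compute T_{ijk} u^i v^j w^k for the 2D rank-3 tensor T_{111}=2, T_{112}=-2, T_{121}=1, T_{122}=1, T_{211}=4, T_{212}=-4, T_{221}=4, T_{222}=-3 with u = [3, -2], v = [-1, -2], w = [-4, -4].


S = sum over i,j,k of T_{ijk} u_i v_j w_k. Expanding all 8 terms:
T_{111}*u_1*v_1*w_1 = 2*3*-1*-4 = 24  (running total: 24)
T_{112}*u_1*v_1*w_2 = -2*3*-1*-4 = -24  (running total: 0)
T_{121}*u_1*v_2*w_1 = 1*3*-2*-4 = 24  (running total: 24)
T_{122}*u_1*v_2*w_2 = 1*3*-2*-4 = 24  (running total: 48)
T_{211}*u_2*v_1*w_1 = 4*-2*-1*-4 = -32  (running total: 16)
T_{212}*u_2*v_1*w_2 = -4*-2*-1*-4 = 32  (running total: 48)
T_{221}*u_2*v_2*w_1 = 4*-2*-2*-4 = -64  (running total: -16)
T_{222}*u_2*v_2*w_2 = -3*-2*-2*-4 = 48  (running total: 32)
S = 32

32


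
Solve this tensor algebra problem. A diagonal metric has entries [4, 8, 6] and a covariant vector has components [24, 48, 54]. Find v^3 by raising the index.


To raise an index with a diagonal metric: v^i = v_i / g_{ii}.
For index 3: v_3 = 54, g_{33} = 6
v^3 = 54 / 6 = 9

9


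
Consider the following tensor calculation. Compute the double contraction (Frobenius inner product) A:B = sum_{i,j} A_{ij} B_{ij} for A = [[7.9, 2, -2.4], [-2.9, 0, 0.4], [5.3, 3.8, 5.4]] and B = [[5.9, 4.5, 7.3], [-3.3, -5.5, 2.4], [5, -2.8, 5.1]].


A:B = sum over all i,j of A_{ij} * B_{ij}.
Row 1: 7.9*5.9=46.61, 2*4.5=9, -2.4*7.3=-17.52 => row sum = 38.09
Row 2: -2.9*-3.3=9.57, 0*-5.5=0, 0.4*2.4=0.96 => row sum = 10.53
Row 3: 5.3*5=26.5, 3.8*-2.8=-10.64, 5.4*5.1=27.54 => row sum = 43.4
Total = 38.09 + 10.53 + 43.4 = 92.02

92.02


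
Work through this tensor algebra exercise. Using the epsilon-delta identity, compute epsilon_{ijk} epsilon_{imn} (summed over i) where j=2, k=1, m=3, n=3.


Using the identity: epsilon_{ijk} epsilon_{imn} = delta_{jm} delta_{kn} - delta_{jn} delta_{km}.
delta_{23} = 0
delta_{13} = 0
delta_{23} = 0
delta_{13} = 0
Result = 0 * 0 - 0 * 0 = 0 - 0 = 0

0


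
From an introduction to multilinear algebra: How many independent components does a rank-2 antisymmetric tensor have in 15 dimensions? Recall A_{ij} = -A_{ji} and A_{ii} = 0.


An antisymmetric rank-2 tensor satisfies A_{ij} = -A_{ji}, so diagonal entries are zero.
The independent components are the upper-triangular entries: C(n, 2) = n(n-1)/2.
n = 15
C(15, 2) = 15 * 14 / 2 = 210 / 2 = 105

105


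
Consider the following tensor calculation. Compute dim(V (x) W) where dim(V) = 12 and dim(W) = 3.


The dimension of a tensor product is the product of dimensions.
dim(V) = 12, dim(W) = 3
dim(V (x) W) = 12 * 3 = 36

36


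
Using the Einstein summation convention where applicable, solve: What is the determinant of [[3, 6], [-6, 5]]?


For a 2x2 matrix [[a, b], [c, d]], det = a*d - b*c.
a = 3, b = 6, c = -6, d = 5
a*d = 3 * 5 = 15
b*c = 6 * -6 = -36
det = 15 - -36 = 51

51


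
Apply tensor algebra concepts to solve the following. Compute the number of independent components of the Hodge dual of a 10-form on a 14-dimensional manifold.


The Hodge dual of a p-form on an n-dimensional manifold is an (n-p)-form.
n = 14, p = 10, so dual degree = 14 - 10 = 4
The number of components is C(n, n-p) = C(14, 4) = 1001

1001


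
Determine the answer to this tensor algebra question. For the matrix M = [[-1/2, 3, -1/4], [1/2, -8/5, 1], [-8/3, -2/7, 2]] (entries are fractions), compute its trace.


The trace is the sum of diagonal entries.
Diagonal: M[1,1] = -1/2, M[2,2] = -8/5, M[3,3] = 2
Tr(M) = -1/2 + -8/5 + 2
Computing step by step:
After adding M[1,1]: -1/2
After adding M[2,2]: -21/10
After adding M[3,3]: -1/10
Tr(M) = -1/10

-1/10


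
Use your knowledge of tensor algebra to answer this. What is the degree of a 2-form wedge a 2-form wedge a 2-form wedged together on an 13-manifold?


The degree of a wedge product is the sum of the degrees of the individual forms.
Degrees: 2, 2, 2
Total degree = 2 + 2 + 2 = 6

6


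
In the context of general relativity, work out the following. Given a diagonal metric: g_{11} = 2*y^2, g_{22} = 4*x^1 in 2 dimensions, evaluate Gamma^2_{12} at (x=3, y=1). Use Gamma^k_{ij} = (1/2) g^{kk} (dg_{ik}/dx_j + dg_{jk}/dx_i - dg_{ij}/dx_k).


For a diagonal metric, Gamma^k_{ij} = (1/2) g^{kk} (dg_{ik}/dx_j + dg_{jk}/dx_i - dg_{ij}/dx_k).
The metric is diagonal, so g_{ab} = 0 for a != b.
At the given point: g_{11} = 2, g_{22} = 12
g^{22} = 1/12
dg_{12}/dx_2 = 0 (off-diagonal)
dg_{22}/dx_1 = dg_{22}/dx_1 = 4
dg_{12}/dx_2 = 0 (off-diagonal)
Numerator = 0 + 4 - 0 = 4
Gamma^2_{12} = 4 / (2 * 12) = 1/6

1/6


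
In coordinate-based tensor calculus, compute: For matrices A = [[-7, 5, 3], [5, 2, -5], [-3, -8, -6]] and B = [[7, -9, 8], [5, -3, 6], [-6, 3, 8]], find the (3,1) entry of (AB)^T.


(AB)^T_{ij} = (AB)_{ji} = sum_k A_{jk} B_{ki}.
For i=3, j=1 we need (AB)_{13}:
A_{11} * B_{13} = -7 * 8 = -56
A_{12} * B_{23} = 5 * 6 = 30
A_{13} * B_{33} = 3 * 8 = 24
Sum = -56 + 30 + 24 = -2

-2


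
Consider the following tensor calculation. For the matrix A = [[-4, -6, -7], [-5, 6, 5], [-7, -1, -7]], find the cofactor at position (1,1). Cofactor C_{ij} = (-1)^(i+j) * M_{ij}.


To find cofactor C_{11}, delete row 1 and column 1.
The resulting 2x2 submatrix is: [[6, 5], [-1, -7]]
Minor M_{11} = 6*-7 - 5*-1
  = -42 - -5 = -37
Sign = (-1)^(1+1) = (-1)^2 = 1
Cofactor C_{11} = 1 * -37 = -37

-37


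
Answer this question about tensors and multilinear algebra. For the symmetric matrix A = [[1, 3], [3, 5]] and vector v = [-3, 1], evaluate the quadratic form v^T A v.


First compute Av:
(Av)_1 = 1*-3 + 3*1 = 0
(Av)_2 = 3*-3 + 5*1 = -4
Av = [0, -4]
Then v^T (Av) = -3*0 + 1*-4
= 0 + -4 = -4

-4


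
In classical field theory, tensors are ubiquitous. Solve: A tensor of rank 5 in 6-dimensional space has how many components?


The number of components of a rank-r tensor in d dimensions is d^r.
Here d = 6 and r = 5.
6^5 = 7776

7776


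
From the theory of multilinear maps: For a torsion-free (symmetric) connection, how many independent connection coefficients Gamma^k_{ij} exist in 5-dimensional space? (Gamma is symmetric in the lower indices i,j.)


Christoffel symbols Gamma^k_{ij} are symmetric in i,j, so there are d * d(d+1)/2 independent symbols.
d = 5
d(d+1)/2 = 5 * 6 / 2 = 15
Total = 5 * 15 = 75

75


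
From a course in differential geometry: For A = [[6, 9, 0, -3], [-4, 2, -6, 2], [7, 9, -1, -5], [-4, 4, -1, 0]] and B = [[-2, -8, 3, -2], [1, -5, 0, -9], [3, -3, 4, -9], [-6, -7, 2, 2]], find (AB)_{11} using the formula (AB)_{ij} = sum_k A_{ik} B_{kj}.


(AB)_{ij} = sum_k A_{ik} B_{kj}.
For i=1, j=1:
A_{11} * B_{11} = 6 * -2 = -12
A_{12} * B_{21} = 9 * 1 = 9
A_{13} * B_{31} = 0 * 3 = 0
A_{14} * B_{41} = -3 * -6 = 18
Sum = -12 + 9 + 0 + 18 = 15

15


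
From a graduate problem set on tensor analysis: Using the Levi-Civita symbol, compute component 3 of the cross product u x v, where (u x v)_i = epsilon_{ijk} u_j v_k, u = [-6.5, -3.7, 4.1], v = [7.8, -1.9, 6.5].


(u x v)_3 = sum_{j,k} epsilon_{3jk} u_j v_k. Only permutations of (1,2,3) contribute; the two non-zero terms are:
eps_{312} u_1 v_2 = 1 * -6.5 * -1.9 = 12.35
eps_{321} u_2 v_1 = -1 * -3.7 * 7.8 = 28.86
(u x v)_3 = 41.21

41.21


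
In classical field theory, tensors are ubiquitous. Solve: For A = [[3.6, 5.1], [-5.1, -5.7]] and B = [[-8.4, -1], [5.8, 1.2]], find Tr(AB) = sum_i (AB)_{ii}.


Tr(AB) = sum_i (AB)_{ii} where (AB)_{ii} = sum_k A_{ik} B_{ki}.
(AB)_{11} = 3.6*-8.4 + 5.1*5.8 = -0.66
(AB)_{22} = -5.1*-1 + -5.7*1.2 = -1.74
Tr(AB) = -0.66 + -1.74 = -2.4

-2.4


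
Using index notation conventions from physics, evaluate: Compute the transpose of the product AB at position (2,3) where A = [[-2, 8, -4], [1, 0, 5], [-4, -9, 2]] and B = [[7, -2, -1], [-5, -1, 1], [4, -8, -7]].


(AB)^T_{ij} = (AB)_{ji} = sum_k A_{jk} B_{ki}.
For i=2, j=3 we need (AB)_{32}:
A_{31} * B_{12} = -4 * -2 = 8
A_{32} * B_{22} = -9 * -1 = 9
A_{33} * B_{32} = 2 * -8 = -16
Sum = 8 + 9 + -16 = 1

1


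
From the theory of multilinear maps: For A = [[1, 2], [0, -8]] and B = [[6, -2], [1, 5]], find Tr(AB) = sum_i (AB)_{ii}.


Tr(AB) = sum_i (AB)_{ii} where (AB)_{ii} = sum_k A_{ik} B_{ki}.
(AB)_{11} = 1*6 + 2*1 = 8
(AB)_{22} = 0*-2 + -8*5 = -40
Tr(AB) = 8 + -40 = -32

-32


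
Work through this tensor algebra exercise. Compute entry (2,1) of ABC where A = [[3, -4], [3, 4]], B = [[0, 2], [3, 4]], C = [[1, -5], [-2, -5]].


(ABC)_{21} = sum_m (AB)_{2m} C_{m1}. First compute row 2 of AB.
(AB)_{21} = 3*0 + 4*3 = 12
(AB)_{22} = 3*2 + 4*4 = 22
Now contract with column 1 of C:
(AB)_{21} * C_{11} = 12 * 1 = 12
(AB)_{22} * C_{21} = 22 * -2 = -44
(ABC)_{21} = 12 + -44 = -32

-32


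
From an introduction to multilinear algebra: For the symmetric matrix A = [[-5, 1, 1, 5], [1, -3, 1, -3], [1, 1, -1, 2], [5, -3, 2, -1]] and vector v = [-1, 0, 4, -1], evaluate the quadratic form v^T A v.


First compute Av:
(Av)_1 = -5*-1 + 1*0 + 1*4 + 5*-1 = 4
(Av)_2 = 1*-1 + -3*0 + 1*4 + -3*-1 = 6
(Av)_3 = 1*-1 + 1*0 + -1*4 + 2*-1 = -7
(Av)_4 = 5*-1 + -3*0 + 2*4 + -1*-1 = 4
Av = [4, 6, -7, 4]
Then v^T (Av) = -1*4 + 0*6 + 4*-7 + -1*4
= -4 + 0 + -28 + -4 = -36

-36


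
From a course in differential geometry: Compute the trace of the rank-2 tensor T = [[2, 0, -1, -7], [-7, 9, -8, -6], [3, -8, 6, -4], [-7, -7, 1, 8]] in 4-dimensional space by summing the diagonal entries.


The contraction (trace) of a rank-2 tensor is the sum of its diagonal elements.
Diagonal entries: A[1,1] = 2, A[2,2] = 9, A[3,3] = 6, A[4,4] = 8
Tr(A) = 2 + 9 + 6 + 8 = 25

25


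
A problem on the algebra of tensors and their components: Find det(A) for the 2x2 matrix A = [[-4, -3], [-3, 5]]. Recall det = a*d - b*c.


For a 2x2 matrix [[a, b], [c, d]], det = a*d - b*c.
a = -4, b = -3, c = -3, d = 5
a*d = -4 * 5 = -20
b*c = -3 * -3 = 9
det = -20 - 9 = -29

-29


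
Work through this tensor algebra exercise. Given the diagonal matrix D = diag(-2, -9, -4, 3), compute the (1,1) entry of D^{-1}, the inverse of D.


For a diagonal matrix, the inverse has entries (D^{-1})_{ii} = 1/d_{ii}.
The diagonal entries are: d_{11} = -2, d_{22} = -9, d_{33} = -4, d_{44} = 3
We need (D^{-1})_{11} = 1/d_{11} = 1/-2 = -1/2

-1/2


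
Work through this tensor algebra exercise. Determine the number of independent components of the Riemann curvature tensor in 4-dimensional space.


The Riemann tensor in d dimensions has d^2(d^2 - 1)/12 independent components.
d = 4, so d^2 = 16
d^2 - 1 = 15
d^2(d^2 - 1) = 16 * 15 = 240
Divide by 12: 240 / 12 = 20

20


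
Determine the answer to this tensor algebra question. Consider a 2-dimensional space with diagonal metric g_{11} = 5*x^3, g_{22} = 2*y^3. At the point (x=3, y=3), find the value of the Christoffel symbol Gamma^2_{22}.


For a diagonal metric, Gamma^k_{ij} = (1/2) g^{kk} (dg_{ik}/dx_j + dg_{jk}/dx_i - dg_{ij}/dx_k).
The metric is diagonal, so g_{ab} = 0 for a != b.
At the given point: g_{11} = 135, g_{22} = 54
g^{22} = 1/54
dg_{22}/dx_2 = dg_{22}/dx_2 = 54
dg_{22}/dx_2 = dg_{22}/dx_2 = 54
dg_{22}/dx_2 = dg_{22}/dx_2 = 54
Numerator = 54 + 54 - 54 = 54
Gamma^2_{22} = 54 / (2 * 54) = 1/2

1/2


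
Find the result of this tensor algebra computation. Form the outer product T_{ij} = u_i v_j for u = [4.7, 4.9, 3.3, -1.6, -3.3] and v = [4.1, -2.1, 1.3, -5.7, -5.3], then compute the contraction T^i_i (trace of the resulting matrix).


The outer product gives T_{ij} = u_i v_j.
The trace (contraction) is Tr(T) = sum_i T_{ii} = sum_i u_i v_i.
Diagonal entries:
T_{11} = u_1 * v_1 = 4.7 * 4.1 = 19.27
T_{22} = u_2 * v_2 = 4.9 * -2.1 = -10.29
T_{33} = u_3 * v_3 = 3.3 * 1.3 = 4.29
T_{44} = u_4 * v_4 = -1.6 * -5.7 = 9.12
T_{55} = u_5 * v_5 = -3.3 * -5.3 = 17.49
Tr(T) = 19.27 + -10.29 + 4.29 + 9.12 + 17.49 = 39.88

39.88


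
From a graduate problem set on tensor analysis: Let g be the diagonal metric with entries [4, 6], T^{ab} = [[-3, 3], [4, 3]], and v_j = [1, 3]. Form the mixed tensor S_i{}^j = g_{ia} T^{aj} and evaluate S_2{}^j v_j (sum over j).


Step 1: lower the first index. For a diagonal metric, g_{ia} T^{aj} = g_{ii} T^{ij} (no sum on i).
g_{22} = 6
S_2{}^1 = 6 * T^{21} = 6 * 4 = 24
S_2{}^2 = 6 * T^{22} = 6 * 3 = 18
Step 2: contract S_2{}^j with v_j.
S_2{}^1 * v_1 = 24 * 1 = 24
S_2{}^2 * v_2 = 18 * 3 = 54
Result = 24 + 54 = 78

78


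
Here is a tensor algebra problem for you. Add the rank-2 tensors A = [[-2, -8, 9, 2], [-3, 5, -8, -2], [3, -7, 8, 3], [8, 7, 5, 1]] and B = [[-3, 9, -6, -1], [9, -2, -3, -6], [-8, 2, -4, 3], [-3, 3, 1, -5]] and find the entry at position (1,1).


Tensor addition is component-wise: (A + B)_{ij} = A_{ij} + B_{ij}.
A_{11} = -2
B_{11} = -3
(A + B)_{11} = -2 + -3 = -5

-5


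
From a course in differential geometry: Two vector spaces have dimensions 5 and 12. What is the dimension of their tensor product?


The dimension of a tensor product is the product of dimensions.
dim(V) = 5, dim(W) = 12
dim(V (x) W) = 5 * 12 = 60

60


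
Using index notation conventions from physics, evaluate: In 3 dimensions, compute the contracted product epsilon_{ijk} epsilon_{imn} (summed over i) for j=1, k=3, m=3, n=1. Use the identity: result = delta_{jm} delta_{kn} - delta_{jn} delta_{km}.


Using the identity: epsilon_{ijk} epsilon_{imn} = delta_{jm} delta_{kn} - delta_{jn} delta_{km}.
delta_{13} = 0
delta_{31} = 0
delta_{11} = 1
delta_{33} = 1
Result = 0 * 0 - 1 * 1 = 0 - 1 = -1

-1


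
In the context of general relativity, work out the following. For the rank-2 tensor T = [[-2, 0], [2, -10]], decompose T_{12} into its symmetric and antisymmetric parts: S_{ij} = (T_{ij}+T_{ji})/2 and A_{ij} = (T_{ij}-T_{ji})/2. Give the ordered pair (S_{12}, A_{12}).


T_{12} = 0
T_{21} = 2
S_{12} = (0 + 2)/2 = 2/2 = 1
A_{12} = (0 - 2)/2 = -2/2 = -1
Check: S + A = 1 + -1 = 0 = T_{12}.

(1, -1)


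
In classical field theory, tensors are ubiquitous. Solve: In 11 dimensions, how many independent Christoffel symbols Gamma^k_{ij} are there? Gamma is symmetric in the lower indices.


Christoffel symbols Gamma^k_{ij} are symmetric in i,j, so there are d * d(d+1)/2 independent symbols.
d = 11
d(d+1)/2 = 11 * 12 / 2 = 66
Total = 11 * 66 = 726

726


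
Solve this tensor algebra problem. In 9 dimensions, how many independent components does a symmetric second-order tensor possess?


A symmetric rank-2 tensor in d dimensions has d(d+1)/2 independent components.
d = 9
d(d+1)/2 = 9 * 10 / 2 = 90 / 2 = 45

45


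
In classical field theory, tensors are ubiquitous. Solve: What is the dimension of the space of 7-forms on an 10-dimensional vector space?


The dimension of the space of p-forms on an n-dimensional space is C(n, p).
n = 10, p = 7
C(10, 7) = 10! / (7! * 3!) = 120

120


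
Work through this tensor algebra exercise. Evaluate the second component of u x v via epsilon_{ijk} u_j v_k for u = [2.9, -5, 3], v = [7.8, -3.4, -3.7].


(u x v)_2 = sum_{j,k} epsilon_{2jk} u_j v_k. Only permutations of (1,2,3) contribute; the two non-zero terms are:
eps_{213} u_1 v_3 = -1 * 2.9 * -3.7 = 10.73
eps_{231} u_3 v_1 = 1 * 3 * 7.8 = 23.4
(u x v)_2 = 34.13

34.13


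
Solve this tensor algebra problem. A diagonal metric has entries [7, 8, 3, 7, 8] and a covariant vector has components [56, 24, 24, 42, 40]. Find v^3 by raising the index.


To raise an index with a diagonal metric: v^i = v_i / g_{ii}.
For index 3: v_3 = 24, g_{33} = 3
v^3 = 24 / 3 = 8

8


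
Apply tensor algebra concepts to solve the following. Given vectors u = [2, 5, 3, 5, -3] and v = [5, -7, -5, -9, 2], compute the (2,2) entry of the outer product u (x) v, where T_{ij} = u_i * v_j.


The outer product entry T_{ij} = u_i * v_j.
We need i=2, j=2.
u_2 = 5, v_2 = -7
T_{2,2} = 5 * -7 = -35

-35


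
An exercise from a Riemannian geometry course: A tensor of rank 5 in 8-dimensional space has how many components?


The number of components of a rank-r tensor in d dimensions is d^r.
Here d = 8 and r = 5.
8^5 = 32768

32768


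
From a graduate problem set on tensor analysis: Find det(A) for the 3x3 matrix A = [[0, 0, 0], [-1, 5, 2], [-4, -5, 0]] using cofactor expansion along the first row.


Expanding along the first row, det(A) = a11*M_11 - a12*M_12 + a13*M_13, where M_1j is the (1,j) minor.
Minor M_11 = 5*0 - 2*-5 = 10
Minor M_12 = -1*0 - 2*-4 = 8
Minor M_13 = -1*-5 - 5*-4 = 25
det = 0*(10) - 0*(8) + 0*(25)
    = 0 - 0 + 0
    = 0

0


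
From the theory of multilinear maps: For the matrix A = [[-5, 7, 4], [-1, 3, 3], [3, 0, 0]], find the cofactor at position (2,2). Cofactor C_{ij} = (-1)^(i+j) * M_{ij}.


To find cofactor C_{22}, delete row 2 and column 2.
The resulting 2x2 submatrix is: [[-5, 4], [3, 0]]
Minor M_{22} = -5*0 - 4*3
  = 0 - 12 = -12
Sign = (-1)^(2+2) = (-1)^4 = 1
Cofactor C_{22} = 1 * -12 = -12

-12


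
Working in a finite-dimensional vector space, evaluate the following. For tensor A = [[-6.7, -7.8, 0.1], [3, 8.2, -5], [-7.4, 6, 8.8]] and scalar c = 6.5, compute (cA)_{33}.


Scalar multiplication: (cA)_{ij} = c * A_{ij}.
c = 6.5
A_{33} = 8.8
(cA)_{33} = 6.5 * 8.8 = 57.2

57.2


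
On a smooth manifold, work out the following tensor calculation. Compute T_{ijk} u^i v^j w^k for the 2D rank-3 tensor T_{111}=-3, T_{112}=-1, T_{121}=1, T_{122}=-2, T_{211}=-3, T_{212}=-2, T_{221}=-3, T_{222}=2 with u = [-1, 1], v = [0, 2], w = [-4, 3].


S = sum over i,j,k of T_{ijk} u_i v_j w_k. Expanding all 8 terms:
T_{111}*u_1*v_1*w_1 = -3*-1*0*-4 = 0  (running total: 0)
T_{112}*u_1*v_1*w_2 = -1*-1*0*3 = 0  (running total: 0)
T_{121}*u_1*v_2*w_1 = 1*-1*2*-4 = 8  (running total: 8)
T_{122}*u_1*v_2*w_2 = -2*-1*2*3 = 12  (running total: 20)
T_{211}*u_2*v_1*w_1 = -3*1*0*-4 = 0  (running total: 20)
T_{212}*u_2*v_1*w_2 = -2*1*0*3 = 0  (running total: 20)
T_{221}*u_2*v_2*w_1 = -3*1*2*-4 = 24  (running total: 44)
T_{222}*u_2*v_2*w_2 = 2*1*2*3 = 12  (running total: 56)
S = 56

56


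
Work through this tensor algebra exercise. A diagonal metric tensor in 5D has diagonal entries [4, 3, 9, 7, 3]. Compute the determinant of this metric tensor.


For a diagonal metric, the determinant is the product of diagonal entries.
Diagonal entries: 4, 3, 9, 7, 3
det(g) = 4 * 3 * 9 * 7 * 3 = 2268

2268


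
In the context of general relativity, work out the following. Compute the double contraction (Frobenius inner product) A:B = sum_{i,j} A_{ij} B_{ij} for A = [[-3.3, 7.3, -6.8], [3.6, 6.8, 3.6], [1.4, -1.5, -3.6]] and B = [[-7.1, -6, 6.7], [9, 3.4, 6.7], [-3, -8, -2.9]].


A:B = sum over all i,j of A_{ij} * B_{ij}.
Row 1: -3.3*-7.1=23.43, 7.3*-6=-43.8, -6.8*6.7=-45.56 => row sum = -65.93
Row 2: 3.6*9=32.4, 6.8*3.4=23.12, 3.6*6.7=24.12 => row sum = 79.64
Row 3: 1.4*-3=-4.2, -1.5*-8=12, -3.6*-2.9=10.44 => row sum = 18.24
Total = -65.93 + 79.64 + 18.24 = 31.95

31.95


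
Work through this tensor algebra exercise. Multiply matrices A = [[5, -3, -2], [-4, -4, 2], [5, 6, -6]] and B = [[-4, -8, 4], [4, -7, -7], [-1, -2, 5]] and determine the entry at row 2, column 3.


(AB)_{ij} = sum_k A_{ik} B_{kj}.
For i=2, j=3:
A_{21} * B_{13} = -4 * 4 = -16
A_{22} * B_{23} = -4 * -7 = 28
A_{23} * B_{33} = 2 * 5 = 10
Sum = -16 + 28 + 10 = 22

22


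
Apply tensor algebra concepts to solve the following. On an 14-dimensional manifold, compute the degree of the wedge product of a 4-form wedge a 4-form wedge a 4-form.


The degree of a wedge product is the sum of the degrees of the individual forms.
Degrees: 4, 4, 4
Total degree = 4 + 4 + 4 = 12

12


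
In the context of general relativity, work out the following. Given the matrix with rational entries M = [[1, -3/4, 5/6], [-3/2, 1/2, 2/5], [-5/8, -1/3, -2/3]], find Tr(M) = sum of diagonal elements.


The trace is the sum of diagonal entries.
Diagonal: M[1,1] = 1, M[2,2] = 1/2, M[3,3] = -2/3
Tr(M) = 1 + 1/2 + -2/3
Computing step by step:
After adding M[1,1]: 1
After adding M[2,2]: 3/2
After adding M[3,3]: 5/6
Tr(M) = 5/6

5/6


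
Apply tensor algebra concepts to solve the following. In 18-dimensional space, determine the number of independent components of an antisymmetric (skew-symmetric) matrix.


An antisymmetric rank-2 tensor satisfies A_{ij} = -A_{ji}, so diagonal entries are zero.
The independent components are the upper-triangular entries: C(n, 2) = n(n-1)/2.
n = 18
C(18, 2) = 18 * 17 / 2 = 306 / 2 = 153

153


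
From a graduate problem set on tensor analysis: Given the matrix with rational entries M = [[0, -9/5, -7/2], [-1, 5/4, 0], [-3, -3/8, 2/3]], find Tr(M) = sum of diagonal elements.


The trace is the sum of diagonal entries.
Diagonal: M[1,1] = 0, M[2,2] = 5/4, M[3,3] = 2/3
Tr(M) = 0 + 5/4 + 2/3
Computing step by step:
After adding M[1,1]: 0
After adding M[2,2]: 5/4
After adding M[3,3]: 23/12
Tr(M) = 23/12

23/12


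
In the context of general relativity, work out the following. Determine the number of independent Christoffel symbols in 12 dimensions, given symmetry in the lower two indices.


Christoffel symbols Gamma^k_{ij} are symmetric in i,j, so there are d * d(d+1)/2 independent symbols.
d = 12
d(d+1)/2 = 12 * 13 / 2 = 78
Total = 12 * 78 = 936

936


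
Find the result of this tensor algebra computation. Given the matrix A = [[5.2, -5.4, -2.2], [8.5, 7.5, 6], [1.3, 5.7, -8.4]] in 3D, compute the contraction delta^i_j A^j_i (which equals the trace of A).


The contraction (trace) of a rank-2 tensor is the sum of its diagonal elements.
Diagonal entries: A[1,1] = 5.2, A[2,2] = 7.5, A[3,3] = -8.4
Tr(A) = 5.2 + 7.5 + -8.4 = 4.3

4.3


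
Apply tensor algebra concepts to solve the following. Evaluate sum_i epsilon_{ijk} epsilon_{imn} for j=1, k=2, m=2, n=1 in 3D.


Using the identity: epsilon_{ijk} epsilon_{imn} = delta_{jm} delta_{kn} - delta_{jn} delta_{km}.
delta_{12} = 0
delta_{21} = 0
delta_{11} = 1
delta_{22} = 1
Result = 0 * 0 - 1 * 1 = 0 - 1 = -1

-1


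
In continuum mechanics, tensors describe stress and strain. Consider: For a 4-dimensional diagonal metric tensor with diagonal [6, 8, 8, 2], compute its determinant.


For a diagonal metric, the determinant is the product of diagonal entries.
Diagonal entries: 6, 8, 8, 2
det(g) = 6 * 8 * 8 * 2 = 768

768


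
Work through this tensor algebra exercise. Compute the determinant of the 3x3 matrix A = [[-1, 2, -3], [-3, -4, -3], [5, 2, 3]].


Expanding along the first row, det(A) = a11*M_11 - a12*M_12 + a13*M_13, where M_1j is the (1,j) minor.
Minor M_11 = -4*3 - -3*2 = -6
Minor M_12 = -3*3 - -3*5 = 6
Minor M_13 = -3*2 - -4*5 = 14
det = -1*(-6) - 2*(6) + -3*(14)
    = 6 - 12 + -42
    = -48

-48


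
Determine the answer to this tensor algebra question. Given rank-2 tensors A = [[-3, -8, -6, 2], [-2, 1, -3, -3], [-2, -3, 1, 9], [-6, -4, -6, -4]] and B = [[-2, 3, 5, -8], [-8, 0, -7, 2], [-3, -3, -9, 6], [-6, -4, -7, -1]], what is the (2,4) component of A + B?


Tensor addition is component-wise: (A + B)_{ij} = A_{ij} + B_{ij}.
A_{24} = -3
B_{24} = 2
(A + B)_{24} = -3 + 2 = -1

-1


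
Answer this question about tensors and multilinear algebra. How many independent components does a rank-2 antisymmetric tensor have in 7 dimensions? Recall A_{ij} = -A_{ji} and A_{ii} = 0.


An antisymmetric rank-2 tensor satisfies A_{ij} = -A_{ji}, so diagonal entries are zero.
The independent components are the upper-triangular entries: C(n, 2) = n(n-1)/2.
n = 7
C(7, 2) = 7 * 6 / 2 = 42 / 2 = 21

21


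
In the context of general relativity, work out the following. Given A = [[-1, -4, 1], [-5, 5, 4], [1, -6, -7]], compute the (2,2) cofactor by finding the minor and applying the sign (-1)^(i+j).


To find cofactor C_{22}, delete row 2 and column 2.
The resulting 2x2 submatrix is: [[-1, 1], [1, -7]]
Minor M_{22} = -1*-7 - 1*1
  = 7 - 1 = 6
Sign = (-1)^(2+2) = (-1)^4 = 1
Cofactor C_{22} = 1 * 6 = 6

6


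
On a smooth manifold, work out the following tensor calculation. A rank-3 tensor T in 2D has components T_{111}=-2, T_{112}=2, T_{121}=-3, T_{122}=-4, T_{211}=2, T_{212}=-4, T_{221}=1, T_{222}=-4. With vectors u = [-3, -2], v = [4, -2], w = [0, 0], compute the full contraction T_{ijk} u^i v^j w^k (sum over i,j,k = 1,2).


S = sum over i,j,k of T_{ijk} u_i v_j w_k. Expanding all 8 terms:
T_{111}*u_1*v_1*w_1 = -2*-3*4*0 = 0  (running total: 0)
T_{112}*u_1*v_1*w_2 = 2*-3*4*0 = 0  (running total: 0)
T_{121}*u_1*v_2*w_1 = -3*-3*-2*0 = 0  (running total: 0)
T_{122}*u_1*v_2*w_2 = -4*-3*-2*0 = 0  (running total: 0)
T_{211}*u_2*v_1*w_1 = 2*-2*4*0 = 0  (running total: 0)
T_{212}*u_2*v_1*w_2 = -4*-2*4*0 = 0  (running total: 0)
T_{221}*u_2*v_2*w_1 = 1*-2*-2*0 = 0  (running total: 0)
T_{222}*u_2*v_2*w_2 = -4*-2*-2*0 = 0  (running total: 0)
S = 0

0


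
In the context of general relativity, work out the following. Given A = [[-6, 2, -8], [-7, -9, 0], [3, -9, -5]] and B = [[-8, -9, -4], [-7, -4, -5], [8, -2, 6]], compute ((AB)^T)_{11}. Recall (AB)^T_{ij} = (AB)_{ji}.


(AB)^T_{ij} = (AB)_{ji} = sum_k A_{jk} B_{ki}.
For i=1, j=1 we need (AB)_{11}:
A_{11} * B_{11} = -6 * -8 = 48
A_{12} * B_{21} = 2 * -7 = -14
A_{13} * B_{31} = -8 * 8 = -64
Sum = 48 + -14 + -64 = -30

-30


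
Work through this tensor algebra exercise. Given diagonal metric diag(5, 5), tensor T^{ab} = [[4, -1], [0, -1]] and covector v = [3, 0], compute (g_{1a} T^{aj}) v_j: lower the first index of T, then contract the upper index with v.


Step 1: lower the first index. For a diagonal metric, g_{ia} T^{aj} = g_{ii} T^{ij} (no sum on i).
g_{11} = 5
S_1{}^1 = 5 * T^{11} = 5 * 4 = 20
S_1{}^2 = 5 * T^{12} = 5 * -1 = -5
Step 2: contract S_1{}^j with v_j.
S_1{}^1 * v_1 = 20 * 3 = 60
S_1{}^2 * v_2 = -5 * 0 = 0
Result = 60 + 0 = 60

60


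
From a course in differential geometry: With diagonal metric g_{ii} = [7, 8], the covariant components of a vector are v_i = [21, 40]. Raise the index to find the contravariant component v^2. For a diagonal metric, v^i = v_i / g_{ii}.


To raise an index with a diagonal metric: v^i = v_i / g_{ii}.
For index 2: v_2 = 40, g_{22} = 8
v^2 = 40 / 8 = 5

5


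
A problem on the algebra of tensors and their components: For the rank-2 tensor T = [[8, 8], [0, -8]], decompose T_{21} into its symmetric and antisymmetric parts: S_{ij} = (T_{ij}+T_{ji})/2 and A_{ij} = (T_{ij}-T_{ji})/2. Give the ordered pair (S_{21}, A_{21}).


T_{21} = 0
T_{12} = 8
S_{21} = (0 + 8)/2 = 8/2 = 4
A_{21} = (0 - 8)/2 = -8/2 = -4
Check: S + A = 4 + -4 = 0 = T_{21}.

(4, -4)


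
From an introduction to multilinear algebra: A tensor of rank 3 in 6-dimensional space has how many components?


The number of components of a rank-r tensor in d dimensions is d^r.
Here d = 6 and r = 3.
6^3 = 216

216


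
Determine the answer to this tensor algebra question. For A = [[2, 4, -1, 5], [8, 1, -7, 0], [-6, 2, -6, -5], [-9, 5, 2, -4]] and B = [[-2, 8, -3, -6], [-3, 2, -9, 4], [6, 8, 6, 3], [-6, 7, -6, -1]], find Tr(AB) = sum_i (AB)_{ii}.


Tr(AB) = sum_i (AB)_{ii} where (AB)_{ii} = sum_k A_{ik} B_{ki}.
(AB)_{11} = 2*-2 + 4*-3 + -1*6 + 5*-6 = -52
(AB)_{22} = 8*8 + 1*2 + -7*8 + 0*7 = 10
(AB)_{33} = -6*-3 + 2*-9 + -6*6 + -5*-6 = -6
(AB)_{44} = -9*-6 + 5*4 + 2*3 + -4*-1 = 84
Tr(AB) = -52 + 10 + -6 + 84 = 36

36


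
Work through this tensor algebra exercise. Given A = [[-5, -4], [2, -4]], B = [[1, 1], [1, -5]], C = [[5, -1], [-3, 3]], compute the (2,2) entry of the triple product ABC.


(ABC)_{22} = sum_m (AB)_{2m} C_{m2}. First compute row 2 of AB.
(AB)_{21} = 2*1 + -4*1 = -2
(AB)_{22} = 2*1 + -4*-5 = 22
Now contract with column 2 of C:
(AB)_{21} * C_{12} = -2 * -1 = 2
(AB)_{22} * C_{22} = 22 * 3 = 66
(ABC)_{22} = 2 + 66 = 68

68


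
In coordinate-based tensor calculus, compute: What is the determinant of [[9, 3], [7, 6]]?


For a 2x2 matrix [[a, b], [c, d]], det = a*d - b*c.
a = 9, b = 3, c = 7, d = 6
a*d = 9 * 6 = 54
b*c = 3 * 7 = 21
det = 54 - 21 = 33

33


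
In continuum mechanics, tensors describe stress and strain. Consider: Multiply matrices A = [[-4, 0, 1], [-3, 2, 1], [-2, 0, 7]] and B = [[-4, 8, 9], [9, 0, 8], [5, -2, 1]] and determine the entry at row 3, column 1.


(AB)_{ij} = sum_k A_{ik} B_{kj}.
For i=3, j=1:
A_{31} * B_{11} = -2 * -4 = 8
A_{32} * B_{21} = 0 * 9 = 0
A_{33} * B_{31} = 7 * 5 = 35
Sum = 8 + 0 + 35 = 43

43


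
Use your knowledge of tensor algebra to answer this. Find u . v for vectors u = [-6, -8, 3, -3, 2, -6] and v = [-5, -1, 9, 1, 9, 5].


The inner product u . v = sum of u_i * v_i.
Term-by-term: -6 * -5, -8 * -1, 3 * 9, -3 * 1, 2 * 9, -6 * 5
Products: 30, 8, 27, -3, 18, -30
Sum = 30 + 8 + 27 + -3 + 18 + -30 = 50

50


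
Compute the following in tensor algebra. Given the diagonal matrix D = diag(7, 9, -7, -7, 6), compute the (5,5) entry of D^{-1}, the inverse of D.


For a diagonal matrix, the inverse has entries (D^{-1})_{ii} = 1/d_{ii}.
The diagonal entries are: d_{11} = 7, d_{22} = 9, d_{33} = -7, d_{44} = -7, d_{55} = 6
We need (D^{-1})_{55} = 1/d_{55} = 1/6 = 1/6

1/6


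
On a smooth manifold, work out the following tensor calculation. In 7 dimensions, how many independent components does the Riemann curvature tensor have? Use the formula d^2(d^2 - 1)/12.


The Riemann tensor in d dimensions has d^2(d^2 - 1)/12 independent components.
d = 7, so d^2 = 49
d^2 - 1 = 48
d^2(d^2 - 1) = 49 * 48 = 2352
Divide by 12: 2352 / 12 = 196

196


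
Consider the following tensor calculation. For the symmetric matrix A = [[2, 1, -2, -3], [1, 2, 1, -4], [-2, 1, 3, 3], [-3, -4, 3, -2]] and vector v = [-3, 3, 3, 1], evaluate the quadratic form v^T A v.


First compute Av:
(Av)_1 = 2*-3 + 1*3 + -2*3 + -3*1 = -12
(Av)_2 = 1*-3 + 2*3 + 1*3 + -4*1 = 2
(Av)_3 = -2*-3 + 1*3 + 3*3 + 3*1 = 21
(Av)_4 = -3*-3 + -4*3 + 3*3 + -2*1 = 4
Av = [-12, 2, 21, 4]
Then v^T (Av) = -3*-12 + 3*2 + 3*21 + 1*4
= 36 + 6 + 63 + 4 = 109

109


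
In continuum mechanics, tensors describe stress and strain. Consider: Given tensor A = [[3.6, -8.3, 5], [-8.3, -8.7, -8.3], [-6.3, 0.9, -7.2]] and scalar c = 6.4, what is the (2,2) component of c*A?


Scalar multiplication: (cA)_{ij} = c * A_{ij}.
c = 6.4
A_{22} = -8.7
(cA)_{22} = 6.4 * -8.7 = -55.68

-55.68


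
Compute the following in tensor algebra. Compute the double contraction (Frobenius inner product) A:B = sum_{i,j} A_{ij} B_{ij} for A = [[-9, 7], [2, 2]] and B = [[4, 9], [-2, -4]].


A:B = sum over all i,j of A_{ij} * B_{ij}.
Row 1: -9*4=-36, 7*9=63 => row sum = 27
Row 2: 2*-2=-4, 2*-4=-8 => row sum = -12
Total = 27 + -12 = 15

15


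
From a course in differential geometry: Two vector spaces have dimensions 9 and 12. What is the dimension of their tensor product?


The dimension of a tensor product is the product of dimensions.
dim(V) = 9, dim(W) = 12
dim(V (x) W) = 9 * 12 = 108

108


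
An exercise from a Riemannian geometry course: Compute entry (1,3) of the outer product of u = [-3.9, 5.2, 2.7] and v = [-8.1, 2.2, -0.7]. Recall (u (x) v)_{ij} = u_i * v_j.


The outer product entry T_{ij} = u_i * v_j.
We need i=1, j=3.
u_1 = -3.9, v_3 = -0.7
T_{1,3} = -3.9 * -0.7 = 2.73

2.73


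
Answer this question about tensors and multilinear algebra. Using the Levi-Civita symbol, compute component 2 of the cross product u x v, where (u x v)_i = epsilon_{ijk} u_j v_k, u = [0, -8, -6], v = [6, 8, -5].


(u x v)_2 = sum_{j,k} epsilon_{2jk} u_j v_k. Only permutations of (1,2,3) contribute; the two non-zero terms are:
eps_{213} u_1 v_3 = -1 * 0 * -5 = 0
eps_{231} u_3 v_1 = 1 * -6 * 6 = -36
(u x v)_2 = -36

-36


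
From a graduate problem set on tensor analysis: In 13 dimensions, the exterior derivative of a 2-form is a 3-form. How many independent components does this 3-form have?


The exterior derivative of a p-form is a (p+1)-form.
Its number of independent components is C(n, p+1).
n = 13, p+1 = 3
C(13, 3) = 286

286


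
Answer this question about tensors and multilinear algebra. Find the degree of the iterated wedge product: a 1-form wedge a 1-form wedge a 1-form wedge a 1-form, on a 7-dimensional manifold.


The degree of a wedge product is the sum of the degrees of the individual forms.
Degrees: 1, 1, 1, 1
Total degree = 1 + 1 + 1 + 1 = 4

4


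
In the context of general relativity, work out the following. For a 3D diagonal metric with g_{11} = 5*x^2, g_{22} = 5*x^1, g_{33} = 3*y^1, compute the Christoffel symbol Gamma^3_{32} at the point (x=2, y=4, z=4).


For a diagonal metric, Gamma^k_{ij} = (1/2) g^{kk} (dg_{ik}/dx_j + dg_{jk}/dx_i - dg_{ij}/dx_k).
The metric is diagonal, so g_{ab} = 0 for a != b.
At the given point: g_{11} = 20, g_{22} = 10, g_{33} = 12
g^{33} = 1/12
dg_{33}/dx_2 = dg_{33}/dx_2 = 3
dg_{23}/dx_3 = 0 (off-diagonal)
dg_{32}/dx_3 = 0 (off-diagonal)
Numerator = 3 + 0 - 0 = 3
Gamma^3_{32} = 3 / (2 * 12) = 1/8

1/8


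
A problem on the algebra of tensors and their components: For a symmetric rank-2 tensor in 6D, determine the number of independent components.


A symmetric rank-2 tensor in d dimensions has d(d+1)/2 independent components.
d = 6
d(d+1)/2 = 6 * 7 / 2 = 42 / 2 = 21

21


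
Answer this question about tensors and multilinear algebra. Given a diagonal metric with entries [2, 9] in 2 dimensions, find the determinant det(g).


For a diagonal metric, the determinant is the product of diagonal entries.
Diagonal entries: 2, 9
det(g) = 2 * 9 = 18

18


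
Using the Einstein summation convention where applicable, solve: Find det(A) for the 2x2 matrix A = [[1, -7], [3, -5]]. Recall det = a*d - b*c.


For a 2x2 matrix [[a, b], [c, d]], det = a*d - b*c.
a = 1, b = -7, c = 3, d = -5
a*d = 1 * -5 = -5
b*c = -7 * 3 = -21
det = -5 - -21 = 16

16


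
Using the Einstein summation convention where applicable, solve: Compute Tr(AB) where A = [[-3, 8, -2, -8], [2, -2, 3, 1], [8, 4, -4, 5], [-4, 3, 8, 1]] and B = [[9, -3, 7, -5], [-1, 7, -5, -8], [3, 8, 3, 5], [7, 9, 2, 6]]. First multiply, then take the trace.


Tr(AB) = sum_i (AB)_{ii} where (AB)_{ii} = sum_k A_{ik} B_{ki}.
(AB)_{11} = -3*9 + 8*-1 + -2*3 + -8*7 = -97
(AB)_{22} = 2*-3 + -2*7 + 3*8 + 1*9 = 13
(AB)_{33} = 8*7 + 4*-5 + -4*3 + 5*2 = 34
(AB)_{44} = -4*-5 + 3*-8 + 8*5 + 1*6 = 42
Tr(AB) = -97 + 13 + 34 + 42 = -8

-8


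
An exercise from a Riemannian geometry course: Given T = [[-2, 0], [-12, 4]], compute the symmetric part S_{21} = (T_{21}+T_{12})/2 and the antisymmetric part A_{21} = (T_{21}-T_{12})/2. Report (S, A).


T_{21} = -12
T_{12} = 0
S_{21} = (-12 + 0)/2 = -12/2 = -6
A_{21} = (-12 - 0)/2 = -12/2 = -6
Check: S + A = -6 + -6 = -12 = T_{21}.

(-6, -6)


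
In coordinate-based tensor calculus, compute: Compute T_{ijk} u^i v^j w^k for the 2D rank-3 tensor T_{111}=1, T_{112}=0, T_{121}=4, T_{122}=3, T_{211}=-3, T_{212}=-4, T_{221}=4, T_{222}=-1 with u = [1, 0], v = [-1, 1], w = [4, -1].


S = sum over i,j,k of T_{ijk} u_i v_j w_k. Expanding all 8 terms:
T_{111}*u_1*v_1*w_1 = 1*1*-1*4 = -4  (running total: -4)
T_{112}*u_1*v_1*w_2 = 0*1*-1*-1 = 0  (running total: -4)
T_{121}*u_1*v_2*w_1 = 4*1*1*4 = 16  (running total: 12)
T_{122}*u_1*v_2*w_2 = 3*1*1*-1 = -3  (running total: 9)
T_{211}*u_2*v_1*w_1 = -3*0*-1*4 = 0  (running total: 9)
T_{212}*u_2*v_1*w_2 = -4*0*-1*-1 = 0  (running total: 9)
T_{221}*u_2*v_2*w_1 = 4*0*1*4 = 0  (running total: 9)
T_{222}*u_2*v_2*w_2 = -1*0*1*-1 = 0  (running total: 9)
S = 9

9


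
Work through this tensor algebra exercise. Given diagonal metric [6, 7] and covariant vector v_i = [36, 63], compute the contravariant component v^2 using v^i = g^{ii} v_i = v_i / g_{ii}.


To raise an index with a diagonal metric: v^i = v_i / g_{ii}.
For index 2: v_2 = 63, g_{22} = 7
v^2 = 63 / 7 = 9

9


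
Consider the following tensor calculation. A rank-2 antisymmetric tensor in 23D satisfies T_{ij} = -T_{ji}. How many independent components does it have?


An antisymmetric rank-2 tensor satisfies A_{ij} = -A_{ji}, so diagonal entries are zero.
The independent components are the upper-triangular entries: C(n, 2) = n(n-1)/2.
n = 23
C(23, 2) = 23 * 22 / 2 = 506 / 2 = 253

253


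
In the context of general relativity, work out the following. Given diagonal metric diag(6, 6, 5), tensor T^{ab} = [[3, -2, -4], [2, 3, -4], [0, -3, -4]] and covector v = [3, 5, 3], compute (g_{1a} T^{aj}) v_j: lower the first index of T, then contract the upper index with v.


Step 1: lower the first index. For a diagonal metric, g_{ia} T^{aj} = g_{ii} T^{ij} (no sum on i).
g_{11} = 6
S_1{}^1 = 6 * T^{11} = 6 * 3 = 18
S_1{}^2 = 6 * T^{12} = 6 * -2 = -12
S_1{}^3 = 6 * T^{13} = 6 * -4 = -24
Step 2: contract S_1{}^j with v_j.
S_1{}^1 * v_1 = 18 * 3 = 54
S_1{}^2 * v_2 = -12 * 5 = -60
S_1{}^3 * v_3 = -24 * 3 = -72
Result = 54 + -60 + -72 = -78

-78


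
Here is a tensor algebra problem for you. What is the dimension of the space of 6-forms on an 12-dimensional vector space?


The dimension of the space of p-forms on an n-dimensional space is C(n, p).
n = 12, p = 6
C(12, 6) = 12! / (6! * 6!) = 924

924


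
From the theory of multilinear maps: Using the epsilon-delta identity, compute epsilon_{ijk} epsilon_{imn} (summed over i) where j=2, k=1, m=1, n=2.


Using the identity: epsilon_{ijk} epsilon_{imn} = delta_{jm} delta_{kn} - delta_{jn} delta_{km}.
delta_{21} = 0
delta_{12} = 0
delta_{22} = 1
delta_{11} = 1
Result = 0 * 0 - 1 * 1 = 0 - 1 = -1

-1


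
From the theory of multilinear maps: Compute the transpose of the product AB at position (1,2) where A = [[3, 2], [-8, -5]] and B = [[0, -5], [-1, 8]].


(AB)^T_{ij} = (AB)_{ji} = sum_k A_{jk} B_{ki}.
For i=1, j=2 we need (AB)_{21}:
A_{21} * B_{11} = -8 * 0 = 0
A_{22} * B_{21} = -5 * -1 = 5
Sum = 0 + 5 = 5

5


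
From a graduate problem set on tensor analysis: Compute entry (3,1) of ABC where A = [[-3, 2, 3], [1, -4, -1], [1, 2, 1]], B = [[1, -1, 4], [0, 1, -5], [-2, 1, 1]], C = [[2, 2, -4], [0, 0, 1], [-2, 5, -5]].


(ABC)_{31} = sum_m (AB)_{3m} C_{m1}. First compute row 3 of AB.
(AB)_{31} = 1*1 + 2*0 + 1*-2 = -1
(AB)_{32} = 1*-1 + 2*1 + 1*1 = 2
(AB)_{33} = 1*4 + 2*-5 + 1*1 = -5
Now contract with column 1 of C:
(AB)_{31} * C_{11} = -1 * 2 = -2
(AB)_{32} * C_{21} = 2 * 0 = 0
(AB)_{33} * C_{31} = -5 * -2 = 10
(ABC)_{31} = -2 + 0 + 10 = 8

8
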